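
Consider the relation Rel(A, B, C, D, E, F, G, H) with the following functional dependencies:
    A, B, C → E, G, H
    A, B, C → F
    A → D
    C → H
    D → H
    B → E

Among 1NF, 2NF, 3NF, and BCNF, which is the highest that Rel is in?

Candidate key: {A, B, C}. Prime attributes: {A, B, C}.
For A → D we have {A}⁺ = {A, D, H}; {A} is not a superkey, so BCNF fails.
A → D determines the non-prime attribute {D} from a non-superkey — 3NF is violated.
The proper key subset {A} of {A, B, C} determines non-prime {D, H}, so the relation is not even in 2NF.

1NF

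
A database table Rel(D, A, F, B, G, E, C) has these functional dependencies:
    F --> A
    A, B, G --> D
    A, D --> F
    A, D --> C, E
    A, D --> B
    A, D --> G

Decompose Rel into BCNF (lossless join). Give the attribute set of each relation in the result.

Candidate keys of the original relation: {A, B, G}, {A, D}, {B, F, G}, {D, F}.
Within {A, B, C, D, E, F, G}: {F}⁺ ∩ {A, B, C, D, E, F, G} = {A, F}, not the whole set, so F --> A violates BCNF; decompose into {A, F} and {B, C, D, E, F, G}.
{A, F}: every determinant is a superkey — BCNF.
{B, C, D, E, F, G}: every determinant is a superkey — BCNF.

{A, F}; {B, C, D, E, F, G}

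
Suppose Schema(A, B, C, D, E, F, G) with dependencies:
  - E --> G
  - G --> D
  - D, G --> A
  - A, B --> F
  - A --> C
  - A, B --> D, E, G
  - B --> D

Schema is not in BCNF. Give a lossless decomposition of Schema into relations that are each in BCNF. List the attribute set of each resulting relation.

{A, C}; {A, D, G}; {B, E, F}; {E, G}

Candidate keys of the original relation: {A, B}, {B, E}, {B, G}.
Within {A, B, C, D, E, F, G}: {E}⁺ ∩ {A, B, C, D, E, F, G} = {A, C, D, E, G}, not the whole set, so E --> A, C, D, G violates BCNF; decompose into {A, C, D, E, G} and {B, E, F}.
Within {A, C, D, E, G}: {G}⁺ ∩ {A, C, D, E, G} = {A, C, D, G}, not the whole set, so G --> A, C, D violates BCNF; decompose into {A, C, D, G} and {E, G}.
Within {A, C, D, G}: {A}⁺ ∩ {A, C, D, G} = {A, C}, not the whole set, so A --> C violates BCNF; decompose into {A, C} and {A, D, G}.
{A, C} is in BCNF.
{A, D, G} is in BCNF.
{E, G} is in BCNF.
{B, E, F} is in BCNF.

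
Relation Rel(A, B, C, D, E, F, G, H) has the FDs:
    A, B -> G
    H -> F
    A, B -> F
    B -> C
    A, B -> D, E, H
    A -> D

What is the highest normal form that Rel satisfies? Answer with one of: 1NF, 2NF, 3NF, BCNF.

Candidate key: {A, B}. Prime attributes: {A, B}.
H -> F: {H}⁺ = {F, H}, which is not all of the attributes, so the left side is not a superkey — BCNF is violated.
H -> F has non-prime {F} on the right and a non-superkey on the left, so 3NF fails.
Since {A} ⊂ {A, B} and {A}⁺ ⊇ {D} with {D} non-prime, there is a partial dependency; 2NF fails.

1NF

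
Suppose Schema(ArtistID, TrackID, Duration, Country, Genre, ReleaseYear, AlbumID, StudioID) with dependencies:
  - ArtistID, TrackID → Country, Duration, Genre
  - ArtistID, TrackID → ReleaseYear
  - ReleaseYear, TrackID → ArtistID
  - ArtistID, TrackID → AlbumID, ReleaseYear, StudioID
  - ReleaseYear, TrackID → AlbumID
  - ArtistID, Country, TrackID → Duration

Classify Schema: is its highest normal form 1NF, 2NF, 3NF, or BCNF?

BCNF

Candidate keys: {ArtistID, TrackID}, {ReleaseYear, TrackID}. Prime attributes: {ArtistID, ReleaseYear, TrackID}.
Every FD has a superkey on the left, so the relation is in BCNF.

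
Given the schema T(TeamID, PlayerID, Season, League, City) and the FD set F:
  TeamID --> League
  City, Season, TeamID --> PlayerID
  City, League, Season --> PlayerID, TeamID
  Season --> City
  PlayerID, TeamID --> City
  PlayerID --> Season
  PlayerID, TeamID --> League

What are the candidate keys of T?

Closure of {League, PlayerID} is {City, League, PlayerID, Season, TeamID}, the whole schema; {League, PlayerID} is a candidate key.
Closure of {League, Season} is {City, League, PlayerID, Season, TeamID}, the whole schema; {League, Season} is a candidate key.
Closure of {PlayerID, TeamID} is {City, League, PlayerID, Season, TeamID}, the whole schema; {PlayerID, TeamID} is a candidate key.
Closure of {Season, TeamID} is {City, League, PlayerID, Season, TeamID}, the whole schema; {Season, TeamID} is a candidate key.
No proper subset of any of these is a key, and no other minimal superkey exists.

{League, PlayerID}, {League, Season}, {PlayerID, TeamID}, {Season, TeamID}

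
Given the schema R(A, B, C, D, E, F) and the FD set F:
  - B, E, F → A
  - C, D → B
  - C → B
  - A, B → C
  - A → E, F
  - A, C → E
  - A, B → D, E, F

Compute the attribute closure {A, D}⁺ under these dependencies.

Start with {A, D}.
A → E, F applies; add {E, F} → now {A, D, E, F}.
No further FD applies.

{A, D, E, F}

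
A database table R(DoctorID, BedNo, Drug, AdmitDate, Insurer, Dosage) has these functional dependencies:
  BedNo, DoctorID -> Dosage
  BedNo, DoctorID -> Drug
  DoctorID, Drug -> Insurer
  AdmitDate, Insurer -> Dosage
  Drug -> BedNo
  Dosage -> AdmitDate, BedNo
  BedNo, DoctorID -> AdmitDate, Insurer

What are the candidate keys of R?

{AdmitDate, DoctorID, Insurer}, {BedNo, DoctorID}, {DoctorID, Dosage}, {DoctorID, Drug}

No FD produces {DoctorID}, so it must be in every candidate key.
Closure of {BedNo, DoctorID} is {AdmitDate, BedNo, DoctorID, Dosage, Drug, Insurer}, the whole schema; {BedNo, DoctorID} is a candidate key.
Closure of {DoctorID, Dosage} is {AdmitDate, BedNo, DoctorID, Dosage, Drug, Insurer}, the whole schema; {DoctorID, Dosage} is a candidate key.
Closure of {DoctorID, Drug} is {AdmitDate, BedNo, DoctorID, Dosage, Drug, Insurer}, the whole schema; {DoctorID, Drug} is a candidate key.
Closure of {AdmitDate, DoctorID, Insurer} is {AdmitDate, BedNo, DoctorID, Dosage, Drug, Insurer}, the whole schema; {AdmitDate, DoctorID, Insurer} is a candidate key.
No proper subset of any of these is a key, and no other minimal superkey exists.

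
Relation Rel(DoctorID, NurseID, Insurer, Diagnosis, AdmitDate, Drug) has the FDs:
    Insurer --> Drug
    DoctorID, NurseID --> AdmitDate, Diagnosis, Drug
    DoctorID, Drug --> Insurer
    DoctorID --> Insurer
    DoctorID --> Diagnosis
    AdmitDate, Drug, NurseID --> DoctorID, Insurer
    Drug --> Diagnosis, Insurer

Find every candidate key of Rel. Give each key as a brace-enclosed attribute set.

{AdmitDate, Drug, NurseID}, {AdmitDate, Insurer, NurseID}, {DoctorID, NurseID}

No FD produces {NurseID}, so it must be in every candidate key.
{DoctorID, NurseID}⁺ = {AdmitDate, Diagnosis, DoctorID, Drug, Insurer, NurseID}, which is every attribute, so {DoctorID, NurseID} is a candidate key.
{AdmitDate, Drug, NurseID}⁺ = {AdmitDate, Diagnosis, DoctorID, Drug, Insurer, NurseID}, which is every attribute, so {AdmitDate, Drug, NurseID} is a candidate key.
{AdmitDate, Insurer, NurseID}⁺ = {AdmitDate, Diagnosis, DoctorID, Drug, Insurer, NurseID}, which is every attribute, so {AdmitDate, Insurer, NurseID} is a candidate key.
No proper subset of any of these is a key, and no other minimal superkey exists.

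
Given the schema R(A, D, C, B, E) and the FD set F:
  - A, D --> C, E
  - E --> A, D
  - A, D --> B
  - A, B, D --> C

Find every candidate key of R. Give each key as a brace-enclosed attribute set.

{A, D}, {E}

{E}⁺ = {A, B, C, D, E}, which is every attribute, so {E} is a candidate key.
{A, D}⁺ = {A, B, C, D, E}, which is every attribute, so {A, D} is a candidate key.
Any other superkey properly contains one of these, so there are no further candidate keys.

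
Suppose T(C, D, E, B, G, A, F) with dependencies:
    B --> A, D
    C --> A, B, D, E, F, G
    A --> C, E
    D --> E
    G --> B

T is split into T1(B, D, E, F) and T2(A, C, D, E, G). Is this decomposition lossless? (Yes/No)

No

T1 ∩ T2 = {D, E}; its closure under F is {D, E}.
The closure covers neither T1 nor T2 entirely; the join is not lossless.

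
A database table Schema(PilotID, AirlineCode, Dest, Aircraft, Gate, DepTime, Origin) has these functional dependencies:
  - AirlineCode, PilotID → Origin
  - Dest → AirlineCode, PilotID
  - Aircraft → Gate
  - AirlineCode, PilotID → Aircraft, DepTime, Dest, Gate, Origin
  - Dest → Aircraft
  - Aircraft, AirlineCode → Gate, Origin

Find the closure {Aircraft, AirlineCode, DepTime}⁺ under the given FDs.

{Aircraft, AirlineCode, DepTime, Gate, Origin}

Start with {Aircraft, AirlineCode, DepTime}.
Aircraft → Gate applies; add {Gate} → now {Aircraft, AirlineCode, DepTime, Gate}.
Aircraft, AirlineCode → Gate, Origin applies; add {Origin} → now {Aircraft, AirlineCode, DepTime, Gate, Origin}.
No further FD applies.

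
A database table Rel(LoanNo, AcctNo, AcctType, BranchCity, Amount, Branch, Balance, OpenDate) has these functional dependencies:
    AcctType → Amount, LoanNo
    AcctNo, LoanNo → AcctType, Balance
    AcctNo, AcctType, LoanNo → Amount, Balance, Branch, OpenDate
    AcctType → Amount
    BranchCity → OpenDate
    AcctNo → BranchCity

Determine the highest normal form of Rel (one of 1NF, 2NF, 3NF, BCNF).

1NF

Candidate keys: {AcctNo, AcctType}, {AcctNo, LoanNo}. Prime attributes: {AcctNo, AcctType, LoanNo}.
AcctType → Amount, LoanNo: {AcctType}⁺ = {AcctType, Amount, LoanNo}, which is not all of the attributes, so the left side is not a superkey — BCNF is violated.
Because {Amount} is non-prime and the left side of AcctType → Amount, LoanNo is not a superkey, the relation is not in 3NF.
Since {AcctNo} ⊂ {AcctNo, AcctType} and {AcctNo}⁺ ⊇ {BranchCity, OpenDate} with {BranchCity, OpenDate} non-prime, there is a partial dependency; 2NF fails.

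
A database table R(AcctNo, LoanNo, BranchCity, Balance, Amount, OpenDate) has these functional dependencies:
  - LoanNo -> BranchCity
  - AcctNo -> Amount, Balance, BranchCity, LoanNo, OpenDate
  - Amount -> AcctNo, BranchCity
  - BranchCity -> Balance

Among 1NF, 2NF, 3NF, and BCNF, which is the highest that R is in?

Candidate keys: {AcctNo}, {Amount}. Prime attributes: {AcctNo, Amount}.
LoanNo -> BranchCity breaks BCNF: {LoanNo}⁺ = {Balance, BranchCity, LoanNo}, so {LoanNo} is not a superkey.
Because {BranchCity} is non-prime and the left side of LoanNo -> BranchCity is not a superkey, the relation is not in 3NF.
With only single-attribute keys there can be no partial dependency, so 2NF holds.

2NF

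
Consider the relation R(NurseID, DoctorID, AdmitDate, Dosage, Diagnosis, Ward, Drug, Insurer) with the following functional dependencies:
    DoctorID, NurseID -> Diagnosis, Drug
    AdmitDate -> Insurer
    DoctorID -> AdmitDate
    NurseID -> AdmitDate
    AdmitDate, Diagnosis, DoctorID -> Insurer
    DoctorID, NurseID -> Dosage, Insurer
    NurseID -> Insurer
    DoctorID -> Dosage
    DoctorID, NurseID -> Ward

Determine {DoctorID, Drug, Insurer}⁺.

Start with {DoctorID, Drug, Insurer}.
DoctorID -> AdmitDate applies; add {AdmitDate} → now {AdmitDate, DoctorID, Drug, Insurer}.
DoctorID -> Dosage applies; add {Dosage} → now {AdmitDate, DoctorID, Dosage, Drug, Insurer}.
No further FD applies.

{AdmitDate, DoctorID, Dosage, Drug, Insurer}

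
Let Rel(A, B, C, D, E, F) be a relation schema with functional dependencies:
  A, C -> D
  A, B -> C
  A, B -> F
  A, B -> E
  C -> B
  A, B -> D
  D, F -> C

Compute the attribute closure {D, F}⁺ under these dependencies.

Start with {D, F}.
D, F -> C applies; add {C} → now {C, D, F}.
C -> B applies; add {B} → now {B, C, D, F}.
No further FD applies.

{B, C, D, F}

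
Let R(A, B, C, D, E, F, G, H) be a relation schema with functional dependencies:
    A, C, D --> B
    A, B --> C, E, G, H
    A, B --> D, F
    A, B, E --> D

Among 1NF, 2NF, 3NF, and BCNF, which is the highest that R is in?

BCNF

Candidate keys: {A, B}, {A, C, D}. Prime attributes: {A, B, C, D}.
The left-hand side of every FD is a superkey, so BCNF is satisfied.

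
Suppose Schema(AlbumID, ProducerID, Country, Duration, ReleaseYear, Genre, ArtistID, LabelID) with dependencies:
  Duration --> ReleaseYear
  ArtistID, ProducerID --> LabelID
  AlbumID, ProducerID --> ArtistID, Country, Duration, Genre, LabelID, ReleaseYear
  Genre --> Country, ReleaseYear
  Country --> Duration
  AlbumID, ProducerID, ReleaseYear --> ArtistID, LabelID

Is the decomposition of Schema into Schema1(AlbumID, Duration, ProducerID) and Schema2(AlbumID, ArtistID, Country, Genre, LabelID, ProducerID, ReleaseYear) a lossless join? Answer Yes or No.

Schema1 ∩ Schema2 = {AlbumID, ProducerID}; its closure under F is {AlbumID, ArtistID, Country, Duration, Genre, LabelID, ProducerID, ReleaseYear}.
Since Schema1 ⊆ {AlbumID, ArtistID, Country, Duration, Genre, LabelID, ProducerID, ReleaseYear}, the intersection is a superkey of Schema1; the decomposition is lossless.

Yes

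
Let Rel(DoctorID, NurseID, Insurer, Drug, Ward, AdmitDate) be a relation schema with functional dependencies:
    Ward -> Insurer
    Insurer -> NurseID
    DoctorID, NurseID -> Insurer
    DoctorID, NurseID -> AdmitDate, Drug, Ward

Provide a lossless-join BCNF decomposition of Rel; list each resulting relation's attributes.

Candidate keys of the original relation: {DoctorID, Insurer}, {DoctorID, NurseID}, {DoctorID, Ward}.
Within {AdmitDate, DoctorID, Drug, Insurer, NurseID, Ward}: {Ward}⁺ ∩ {AdmitDate, DoctorID, Drug, Insurer, NurseID, Ward} = {Insurer, NurseID, Ward}, not the whole set, so Ward -> Insurer, NurseID violates BCNF; decompose into {Insurer, NurseID, Ward} and {AdmitDate, DoctorID, Drug, Ward}.
Within {Insurer, NurseID, Ward}: {Insurer}⁺ ∩ {Insurer, NurseID, Ward} = {Insurer, NurseID}, not the whole set, so Insurer -> NurseID violates BCNF; decompose into {Insurer, NurseID} and {Insurer, Ward}.
{Insurer, NurseID} has no BCNF violation.
{Insurer, Ward} has no BCNF violation.
{AdmitDate, DoctorID, Drug, Ward} has no BCNF violation.

{AdmitDate, DoctorID, Drug, Ward}; {Insurer, NurseID}; {Insurer, Ward}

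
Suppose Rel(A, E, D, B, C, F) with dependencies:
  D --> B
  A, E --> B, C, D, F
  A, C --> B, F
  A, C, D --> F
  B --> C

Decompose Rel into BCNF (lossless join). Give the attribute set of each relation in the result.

{A, D, E}; {A, D, F}; {B, C}; {B, D}

Candidate key of the original relation: {A, E}.
In {A, B, C, D, E, F}, {D} is not a superkey ({D}⁺ restricted to this set is {B, C, D}), so split on D --> B, C into {B, C, D} and {A, D, E, F}.
In {B, C, D}, {B} is not a superkey ({B}⁺ restricted to this set is {B, C}), so split on B --> C into {B, C} and {B, D}.
{B, C} has no BCNF violation.
{B, D} has no BCNF violation.
In {A, D, E, F}, {A, D} is not a superkey ({A, D}⁺ restricted to this set is {A, D, F}), so split on A, D --> F into {A, D, F} and {A, D, E}.
{A, D, F} has no BCNF violation.
{A, D, E} has no BCNF violation.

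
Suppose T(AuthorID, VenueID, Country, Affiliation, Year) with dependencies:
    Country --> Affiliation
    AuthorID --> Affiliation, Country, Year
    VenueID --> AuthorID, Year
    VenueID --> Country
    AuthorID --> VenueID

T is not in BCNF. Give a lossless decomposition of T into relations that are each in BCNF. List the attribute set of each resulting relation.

Candidate keys of the original relation: {AuthorID}, {VenueID}.
{Affiliation, AuthorID, Country, VenueID, Year}: {Country} determines {Affiliation, Country} here but is not a superkey — split on Country --> Affiliation, giving {Affiliation, Country} and {AuthorID, Country, VenueID, Year}.
{Affiliation, Country} is in BCNF.
{AuthorID, Country, VenueID, Year} is in BCNF.

{Affiliation, Country}; {AuthorID, Country, VenueID, Year}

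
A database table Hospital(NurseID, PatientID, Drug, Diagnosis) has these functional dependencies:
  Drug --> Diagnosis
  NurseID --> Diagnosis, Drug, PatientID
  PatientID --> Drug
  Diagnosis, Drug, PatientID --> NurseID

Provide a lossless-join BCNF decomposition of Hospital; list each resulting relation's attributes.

{Diagnosis, Drug}; {Drug, NurseID, PatientID}

Candidate keys of the original relation: {NurseID}, {PatientID}.
Within {Diagnosis, Drug, NurseID, PatientID}: {Drug}⁺ ∩ {Diagnosis, Drug, NurseID, PatientID} = {Diagnosis, Drug}, not the whole set, so Drug --> Diagnosis violates BCNF; decompose into {Diagnosis, Drug} and {Drug, NurseID, PatientID}.
{Diagnosis, Drug} has no BCNF violation.
{Drug, NurseID, PatientID} has no BCNF violation.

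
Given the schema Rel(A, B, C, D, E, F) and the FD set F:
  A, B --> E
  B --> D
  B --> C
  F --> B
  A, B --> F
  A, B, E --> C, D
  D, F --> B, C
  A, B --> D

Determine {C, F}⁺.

{B, C, D, F}

Start with {C, F}.
F --> B applies; add {B} → now {B, C, F}.
B --> D applies; add {D} → now {B, C, D, F}.
No further FD applies.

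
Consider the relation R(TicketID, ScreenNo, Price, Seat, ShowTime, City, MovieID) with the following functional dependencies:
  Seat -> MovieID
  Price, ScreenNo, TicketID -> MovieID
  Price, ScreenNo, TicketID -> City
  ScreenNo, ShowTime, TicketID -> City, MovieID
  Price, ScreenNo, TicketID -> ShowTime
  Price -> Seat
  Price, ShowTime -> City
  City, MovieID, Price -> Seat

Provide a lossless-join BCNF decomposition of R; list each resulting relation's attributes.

Candidate key of the original relation: {Price, ScreenNo, TicketID}.
Within {City, MovieID, Price, ScreenNo, Seat, ShowTime, TicketID}: {Seat}⁺ ∩ {City, MovieID, Price, ScreenNo, Seat, ShowTime, TicketID} = {MovieID, Seat}, not the whole set, so Seat -> MovieID violates BCNF; decompose into {MovieID, Seat} and {City, Price, ScreenNo, Seat, ShowTime, TicketID}.
{MovieID, Seat}: every determinant is a superkey — BCNF.
Within {City, Price, ScreenNo, Seat, ShowTime, TicketID}: {ScreenNo, ShowTime, TicketID}⁺ ∩ {City, Price, ScreenNo, Seat, ShowTime, TicketID} = {City, ScreenNo, ShowTime, TicketID}, not the whole set, so ScreenNo, ShowTime, TicketID -> City violates BCNF; decompose into {City, ScreenNo, ShowTime, TicketID} and {Price, ScreenNo, Seat, ShowTime, TicketID}.
{City, ScreenNo, ShowTime, TicketID}: every determinant is a superkey — BCNF.
Within {Price, ScreenNo, Seat, ShowTime, TicketID}: {Price}⁺ ∩ {Price, ScreenNo, Seat, ShowTime, TicketID} = {Price, Seat}, not the whole set, so Price -> Seat violates BCNF; decompose into {Price, Seat} and {Price, ScreenNo, ShowTime, TicketID}.
{Price, Seat}: every determinant is a superkey — BCNF.
{Price, ScreenNo, ShowTime, TicketID}: every determinant is a superkey — BCNF.

{City, ScreenNo, ShowTime, TicketID}; {MovieID, Seat}; {Price, ScreenNo, ShowTime, TicketID}; {Price, Seat}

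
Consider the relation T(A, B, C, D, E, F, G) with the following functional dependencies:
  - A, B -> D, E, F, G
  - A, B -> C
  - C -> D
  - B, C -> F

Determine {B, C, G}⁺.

{B, C, D, F, G}

Start with {B, C, G}.
C -> D applies; add {D} → now {B, C, D, G}.
B, C -> F applies; add {F} → now {B, C, D, F, G}.
No further FD applies.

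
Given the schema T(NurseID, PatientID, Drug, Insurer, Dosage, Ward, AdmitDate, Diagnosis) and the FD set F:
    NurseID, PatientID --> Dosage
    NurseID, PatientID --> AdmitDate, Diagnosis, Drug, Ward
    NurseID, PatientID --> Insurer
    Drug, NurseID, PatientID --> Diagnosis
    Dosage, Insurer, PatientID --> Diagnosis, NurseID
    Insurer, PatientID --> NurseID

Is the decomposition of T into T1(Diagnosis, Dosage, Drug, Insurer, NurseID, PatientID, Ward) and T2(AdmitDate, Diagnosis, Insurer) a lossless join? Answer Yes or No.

No

The shared attributes are {Diagnosis, Insurer} and {Diagnosis, Insurer}⁺ = {Diagnosis, Insurer}.
The closure covers neither T1 nor T2 entirely; the join is not lossless.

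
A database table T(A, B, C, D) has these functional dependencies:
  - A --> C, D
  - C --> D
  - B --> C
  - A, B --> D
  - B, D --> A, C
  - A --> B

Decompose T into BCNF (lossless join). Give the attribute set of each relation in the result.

{A, B, C}; {C, D}

Candidate keys of the original relation: {A}, {B}.
In {A, B, C, D}, {C} is not a superkey ({C}⁺ restricted to this set is {C, D}), so split on C --> D into {C, D} and {A, B, C}.
{C, D} has no BCNF violation.
{A, B, C} has no BCNF violation.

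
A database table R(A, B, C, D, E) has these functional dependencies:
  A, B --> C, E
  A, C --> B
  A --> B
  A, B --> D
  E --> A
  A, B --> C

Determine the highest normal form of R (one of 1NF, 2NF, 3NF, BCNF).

Candidate keys: {A}, {E}. Prime attributes: {A, E}.
Each dependency's left side is a superkey — BCNF holds.

BCNF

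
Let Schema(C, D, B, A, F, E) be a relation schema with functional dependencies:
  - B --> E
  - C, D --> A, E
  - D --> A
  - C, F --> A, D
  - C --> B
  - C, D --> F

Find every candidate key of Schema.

{C, D}, {C, F}

Attributes never on any right-hand side: {C} — every candidate key must contain it.
{C, D}⁺ = {A, B, C, D, E, F}, which is every attribute, so {C, D} is a candidate key.
{C, F}⁺ = {A, B, C, D, E, F}, which is every attribute, so {C, F} is a candidate key.
No proper subset of any of these is a key, and no other minimal superkey exists.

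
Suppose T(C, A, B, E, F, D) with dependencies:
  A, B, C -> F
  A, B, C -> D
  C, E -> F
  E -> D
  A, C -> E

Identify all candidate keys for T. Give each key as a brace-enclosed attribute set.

{A, B, C}

No FD produces {A, B, C}, so they must be in every candidate key.
Closure of {A, B, C} is {A, B, C, D, E, F}, the whole schema; {A, B, C} is a candidate key.
Every other attribute set either contains this one or has a smaller closure.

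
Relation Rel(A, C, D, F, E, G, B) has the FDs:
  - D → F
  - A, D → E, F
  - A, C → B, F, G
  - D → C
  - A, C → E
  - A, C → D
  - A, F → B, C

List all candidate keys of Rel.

Attributes never on any right-hand side: {A} — every candidate key must contain it.
Closure of {A, C} is {A, B, C, D, E, F, G}, the whole schema; {A, C} is a candidate key.
Closure of {A, D} is {A, B, C, D, E, F, G}, the whole schema; {A, D} is a candidate key.
Closure of {A, F} is {A, B, C, D, E, F, G}, the whole schema; {A, F} is a candidate key.
Any other superkey properly contains one of these, so there are no further candidate keys.

{A, C}, {A, D}, {A, F}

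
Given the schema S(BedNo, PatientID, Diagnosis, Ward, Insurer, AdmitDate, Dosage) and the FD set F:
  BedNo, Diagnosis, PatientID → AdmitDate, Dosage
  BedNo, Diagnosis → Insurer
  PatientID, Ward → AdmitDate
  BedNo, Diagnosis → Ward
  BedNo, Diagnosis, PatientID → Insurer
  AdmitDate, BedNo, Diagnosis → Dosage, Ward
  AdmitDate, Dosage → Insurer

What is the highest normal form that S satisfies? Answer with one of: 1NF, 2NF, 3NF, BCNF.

1NF

Candidate key: {BedNo, Diagnosis, PatientID}. Prime attributes: {BedNo, Diagnosis, PatientID}.
For BedNo, Diagnosis → Insurer we have {BedNo, Diagnosis}⁺ = {BedNo, Diagnosis, Insurer, Ward}; {BedNo, Diagnosis} is not a superkey, so BCNF fails.
BedNo, Diagnosis → Insurer determines the non-prime attribute {Insurer} from a non-superkey — 3NF is violated.
Since {BedNo, Diagnosis} ⊂ {BedNo, Diagnosis, PatientID} and {BedNo, Diagnosis}⁺ ⊇ {Insurer, Ward} with {Insurer, Ward} non-prime, there is a partial dependency; 2NF fails.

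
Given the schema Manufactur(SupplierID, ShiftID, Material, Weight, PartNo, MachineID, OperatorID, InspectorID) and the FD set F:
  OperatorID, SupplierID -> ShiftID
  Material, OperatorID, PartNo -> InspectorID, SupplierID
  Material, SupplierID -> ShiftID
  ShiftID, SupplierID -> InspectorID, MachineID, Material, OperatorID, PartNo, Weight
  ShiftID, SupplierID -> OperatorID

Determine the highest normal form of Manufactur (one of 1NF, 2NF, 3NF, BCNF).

Candidate keys: {Material, OperatorID, PartNo}, {Material, SupplierID}, {OperatorID, SupplierID}, {ShiftID, SupplierID}. Prime attributes: {Material, OperatorID, PartNo, ShiftID, SupplierID}.
Each dependency's left side is a superkey — BCNF holds.

BCNF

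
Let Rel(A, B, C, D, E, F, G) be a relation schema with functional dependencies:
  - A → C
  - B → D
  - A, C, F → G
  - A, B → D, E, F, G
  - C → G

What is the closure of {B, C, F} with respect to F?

Start with {B, C, F}.
B → D applies; add {D} → now {B, C, D, F}.
C → G applies; add {G} → now {B, C, D, F, G}.
No further FD applies.

{B, C, D, F, G}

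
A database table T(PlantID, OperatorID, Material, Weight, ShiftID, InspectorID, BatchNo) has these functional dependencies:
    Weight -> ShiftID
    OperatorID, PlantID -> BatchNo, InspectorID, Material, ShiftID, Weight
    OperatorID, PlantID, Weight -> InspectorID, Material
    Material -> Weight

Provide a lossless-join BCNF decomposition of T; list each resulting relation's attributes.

Candidate key of the original relation: {OperatorID, PlantID}.
{BatchNo, InspectorID, Material, OperatorID, PlantID, ShiftID, Weight}: {Weight} determines {ShiftID, Weight} here but is not a superkey — split on Weight -> ShiftID, giving {ShiftID, Weight} and {BatchNo, InspectorID, Material, OperatorID, PlantID, Weight}.
{ShiftID, Weight}: every determinant is a superkey — BCNF.
{BatchNo, InspectorID, Material, OperatorID, PlantID, Weight}: {Material} determines {Material, Weight} here but is not a superkey — split on Material -> Weight, giving {Material, Weight} and {BatchNo, InspectorID, Material, OperatorID, PlantID}.
{Material, Weight}: every determinant is a superkey — BCNF.
{BatchNo, InspectorID, Material, OperatorID, PlantID}: every determinant is a superkey — BCNF.

{BatchNo, InspectorID, Material, OperatorID, PlantID}; {Material, Weight}; {ShiftID, Weight}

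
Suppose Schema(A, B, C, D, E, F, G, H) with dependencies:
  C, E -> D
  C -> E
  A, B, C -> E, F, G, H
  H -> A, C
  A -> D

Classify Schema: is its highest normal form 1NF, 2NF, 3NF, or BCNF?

Candidate keys: {A, B, C}, {B, H}. Prime attributes: {A, B, C, H}.
For C, E -> D we have {C, E}⁺ = {C, D, E}; {C, E} is not a superkey, so BCNF fails.
C, E -> D determines the non-prime attribute {D} from a non-superkey — 3NF is violated.
Since {H} ⊂ {B, H} and {H}⁺ ⊇ {D, E} with {D, E} non-prime, there is a partial dependency; 2NF fails.

1NF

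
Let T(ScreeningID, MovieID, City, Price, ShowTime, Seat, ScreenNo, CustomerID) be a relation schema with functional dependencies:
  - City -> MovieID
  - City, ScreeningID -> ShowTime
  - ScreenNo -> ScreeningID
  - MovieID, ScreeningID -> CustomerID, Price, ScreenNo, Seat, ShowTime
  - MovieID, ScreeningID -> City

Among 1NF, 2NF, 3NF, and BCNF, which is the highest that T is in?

Candidate keys: {City, ScreenNo}, {City, ScreeningID}, {MovieID, ScreenNo}, {MovieID, ScreeningID}. Prime attributes: {City, MovieID, ScreenNo, ScreeningID}.
For City -> MovieID we have {City}⁺ = {City, MovieID}; {City} is not a superkey, so BCNF fails.
Since {MovieID} ⊆ prime attributes and every other non-superkey FD also has a prime right side, the schema is in 3NF.

3NF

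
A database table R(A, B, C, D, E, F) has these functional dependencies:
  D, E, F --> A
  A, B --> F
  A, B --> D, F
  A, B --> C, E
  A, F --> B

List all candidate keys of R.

Closure of {A, B} is {A, B, C, D, E, F}, the whole schema; {A, B} is a candidate key.
Closure of {A, F} is {A, B, C, D, E, F}, the whole schema; {A, F} is a candidate key.
Closure of {D, E, F} is {A, B, C, D, E, F}, the whole schema; {D, E, F} is a candidate key.
No proper subset of any of these is a key, and no other minimal superkey exists.

{A, B}, {A, F}, {D, E, F}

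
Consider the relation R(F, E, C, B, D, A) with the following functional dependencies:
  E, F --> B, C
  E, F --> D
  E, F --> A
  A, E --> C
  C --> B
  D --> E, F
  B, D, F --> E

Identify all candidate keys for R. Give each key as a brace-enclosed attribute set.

{D} is a candidate key since {D}⁺ = {A, B, C, D, E, F} covers every attribute.
{E, F} is a candidate key since {E, F}⁺ = {A, B, C, D, E, F} covers every attribute.
These are minimal and exhaustive — every other superkey contains one of them.

{D}, {E, F}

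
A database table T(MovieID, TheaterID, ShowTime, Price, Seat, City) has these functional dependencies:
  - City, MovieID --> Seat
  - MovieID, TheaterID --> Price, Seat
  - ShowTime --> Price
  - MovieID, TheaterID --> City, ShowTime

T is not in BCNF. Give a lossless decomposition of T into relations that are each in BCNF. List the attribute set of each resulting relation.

Candidate key of the original relation: {MovieID, TheaterID}.
In {City, MovieID, Price, Seat, ShowTime, TheaterID}, {City, MovieID} is not a superkey ({City, MovieID}⁺ restricted to this set is {City, MovieID, Seat}), so split on City, MovieID --> Seat into {City, MovieID, Seat} and {City, MovieID, Price, ShowTime, TheaterID}.
{City, MovieID, Seat} is in BCNF.
In {City, MovieID, Price, ShowTime, TheaterID}, {ShowTime} is not a superkey ({ShowTime}⁺ restricted to this set is {Price, ShowTime}), so split on ShowTime --> Price into {Price, ShowTime} and {City, MovieID, ShowTime, TheaterID}.
{Price, ShowTime} is in BCNF.
{City, MovieID, ShowTime, TheaterID} is in BCNF.

{City, MovieID, Seat}; {City, MovieID, ShowTime, TheaterID}; {Price, ShowTime}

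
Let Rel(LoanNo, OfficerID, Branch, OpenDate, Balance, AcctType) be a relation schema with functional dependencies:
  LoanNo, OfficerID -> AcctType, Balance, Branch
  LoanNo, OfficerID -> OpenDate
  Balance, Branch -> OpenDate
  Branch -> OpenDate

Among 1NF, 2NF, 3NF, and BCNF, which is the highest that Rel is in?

Candidate key: {LoanNo, OfficerID}. Prime attributes: {LoanNo, OfficerID}.
Balance, Branch -> OpenDate breaks BCNF: {Balance, Branch}⁺ = {Balance, Branch, OpenDate}, so {Balance, Branch} is not a superkey.
Balance, Branch -> OpenDate determines the non-prime attribute {OpenDate} from a non-superkey — 3NF is violated.
No non-prime attribute depends on a proper subset of any candidate key, so 2NF holds.

2NF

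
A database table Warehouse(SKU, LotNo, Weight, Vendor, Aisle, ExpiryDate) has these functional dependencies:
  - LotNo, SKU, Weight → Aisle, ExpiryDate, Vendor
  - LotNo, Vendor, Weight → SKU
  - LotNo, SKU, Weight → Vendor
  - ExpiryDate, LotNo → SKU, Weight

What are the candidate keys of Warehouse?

{ExpiryDate, LotNo}, {LotNo, SKU, Weight}, {LotNo, Vendor, Weight}

No FD produces {LotNo}, so it must be in every candidate key.
{ExpiryDate, LotNo} is a candidate key since {ExpiryDate, LotNo}⁺ = {Aisle, ExpiryDate, LotNo, SKU, Vendor, Weight} covers every attribute.
{LotNo, SKU, Weight} is a candidate key since {LotNo, SKU, Weight}⁺ = {Aisle, ExpiryDate, LotNo, SKU, Vendor, Weight} covers every attribute.
{LotNo, Vendor, Weight} is a candidate key since {LotNo, Vendor, Weight}⁺ = {Aisle, ExpiryDate, LotNo, SKU, Vendor, Weight} covers every attribute.
No proper subset of any of these is a key, and no other minimal superkey exists.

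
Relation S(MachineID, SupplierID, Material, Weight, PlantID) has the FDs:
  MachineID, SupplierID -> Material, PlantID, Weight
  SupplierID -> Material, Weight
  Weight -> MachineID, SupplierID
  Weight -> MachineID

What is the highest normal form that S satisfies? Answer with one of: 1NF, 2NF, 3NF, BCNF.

Candidate keys: {SupplierID}, {Weight}. Prime attributes: {SupplierID, Weight}.
Every FD has a superkey on the left, so the relation is in BCNF.

BCNF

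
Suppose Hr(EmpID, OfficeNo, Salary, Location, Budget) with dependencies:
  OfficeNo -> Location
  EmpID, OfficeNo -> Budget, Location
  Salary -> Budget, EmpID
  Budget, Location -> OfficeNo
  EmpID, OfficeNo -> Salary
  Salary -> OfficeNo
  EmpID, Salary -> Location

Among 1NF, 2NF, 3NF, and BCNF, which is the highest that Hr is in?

Candidate keys: {Budget, EmpID, Location}, {EmpID, OfficeNo}, {Salary}. Prime attributes: {Budget, EmpID, Location, OfficeNo, Salary}.
OfficeNo -> Location breaks BCNF: {OfficeNo}⁺ = {Location, OfficeNo}, so {OfficeNo} is not a superkey.
Since {Location} ⊆ prime attributes and every other non-superkey FD also has a prime right side, the schema is in 3NF.

3NF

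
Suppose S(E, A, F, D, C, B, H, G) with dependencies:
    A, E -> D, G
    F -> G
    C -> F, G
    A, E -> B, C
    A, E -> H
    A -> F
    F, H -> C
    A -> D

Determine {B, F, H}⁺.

{B, C, F, G, H}

Start with {B, F, H}.
F -> G applies; add {G} → now {B, F, G, H}.
F, H -> C applies; add {C} → now {B, C, F, G, H}.
No further FD applies.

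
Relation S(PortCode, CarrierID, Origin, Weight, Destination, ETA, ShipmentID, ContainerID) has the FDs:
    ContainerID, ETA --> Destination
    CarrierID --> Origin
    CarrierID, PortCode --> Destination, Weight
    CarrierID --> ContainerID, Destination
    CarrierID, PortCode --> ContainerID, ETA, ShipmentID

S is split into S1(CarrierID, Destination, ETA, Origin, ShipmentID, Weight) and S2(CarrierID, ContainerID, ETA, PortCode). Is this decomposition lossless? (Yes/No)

No

Common attributes: {CarrierID, ETA}; their closure is {CarrierID, ContainerID, Destination, ETA, Origin}.
Neither S1 nor S2 is contained in that closure, so the decomposition is lossy.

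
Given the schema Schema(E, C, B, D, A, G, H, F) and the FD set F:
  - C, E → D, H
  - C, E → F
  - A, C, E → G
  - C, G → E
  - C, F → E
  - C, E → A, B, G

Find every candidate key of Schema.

{C, E}, {C, F}, {C, G}

No FD produces {C}, so it must be in every candidate key.
{C, E}⁺ = {A, B, C, D, E, F, G, H} — all of the relation — so {C, E} is a candidate key.
{C, F}⁺ = {A, B, C, D, E, F, G, H} — all of the relation — so {C, F} is a candidate key.
{C, G}⁺ = {A, B, C, D, E, F, G, H} — all of the relation — so {C, G} is a candidate key.
These are minimal and exhaustive — every other superkey contains one of them.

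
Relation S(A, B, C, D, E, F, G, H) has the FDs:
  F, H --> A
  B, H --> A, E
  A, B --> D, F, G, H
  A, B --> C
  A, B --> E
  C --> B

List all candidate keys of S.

{A, B}, {A, C}, {B, H}, {C, H}

{A, B} is a candidate key since {A, B}⁺ = {A, B, C, D, E, F, G, H} covers every attribute.
{A, C} is a candidate key since {A, C}⁺ = {A, B, C, D, E, F, G, H} covers every attribute.
{B, H} is a candidate key since {B, H}⁺ = {A, B, C, D, E, F, G, H} covers every attribute.
{C, H} is a candidate key since {C, H}⁺ = {A, B, C, D, E, F, G, H} covers every attribute.
These are minimal and exhaustive — every other superkey contains one of them.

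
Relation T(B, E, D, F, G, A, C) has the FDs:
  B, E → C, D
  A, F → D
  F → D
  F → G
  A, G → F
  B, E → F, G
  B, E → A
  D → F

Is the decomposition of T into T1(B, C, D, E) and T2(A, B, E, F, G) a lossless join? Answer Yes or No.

Yes

T1 ∩ T2 = {B, E}; its closure under F is {A, B, C, D, E, F, G}.
T1 is contained in that closure, so T1 ∩ T2 → T1 holds and the join is lossless.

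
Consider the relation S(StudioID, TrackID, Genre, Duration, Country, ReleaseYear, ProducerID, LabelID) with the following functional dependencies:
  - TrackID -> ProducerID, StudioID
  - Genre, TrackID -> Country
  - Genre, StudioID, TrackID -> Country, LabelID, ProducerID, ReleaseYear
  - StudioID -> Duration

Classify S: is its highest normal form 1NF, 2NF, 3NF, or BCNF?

1NF

Candidate key: {Genre, TrackID}. Prime attributes: {Genre, TrackID}.
TrackID -> ProducerID, StudioID: {TrackID}⁺ = {Duration, ProducerID, StudioID, TrackID}, which is not all of the attributes, so the left side is not a superkey — BCNF is violated.
TrackID -> ProducerID, StudioID has non-prime {ProducerID, StudioID} on the right and a non-superkey on the left, so 3NF fails.
The proper key subset {TrackID} of {Genre, TrackID} determines non-prime {Duration, ProducerID, StudioID}, so the relation is not even in 2NF.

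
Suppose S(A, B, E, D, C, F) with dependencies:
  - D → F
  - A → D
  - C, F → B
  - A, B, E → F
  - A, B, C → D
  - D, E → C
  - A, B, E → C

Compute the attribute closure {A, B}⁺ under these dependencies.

Start with {A, B}.
A → D applies; add {D} → now {A, B, D}.
D → F applies; add {F} → now {A, B, D, F}.
No further FD applies.

{A, B, D, F}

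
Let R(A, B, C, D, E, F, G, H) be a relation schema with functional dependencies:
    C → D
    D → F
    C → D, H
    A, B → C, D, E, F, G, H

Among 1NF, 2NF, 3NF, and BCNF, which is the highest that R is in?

Candidate key: {A, B}. Prime attributes: {A, B}.
C → D: {C}⁺ = {C, D, F, H}, which is not all of the attributes, so the left side is not a superkey — BCNF is violated.
Because {D} is non-prime and the left side of C → D is not a superkey, the relation is not in 3NF.
No non-prime attribute depends on a proper subset of any candidate key, so 2NF holds.

2NF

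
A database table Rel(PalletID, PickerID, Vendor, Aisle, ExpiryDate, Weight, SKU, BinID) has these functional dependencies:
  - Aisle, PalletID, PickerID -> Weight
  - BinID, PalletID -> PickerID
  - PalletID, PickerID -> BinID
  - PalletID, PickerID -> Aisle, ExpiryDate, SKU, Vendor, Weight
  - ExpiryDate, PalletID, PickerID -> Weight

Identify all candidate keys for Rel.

No FD produces {PalletID}, so it must be in every candidate key.
{BinID, PalletID}⁺ = {Aisle, BinID, ExpiryDate, PalletID, PickerID, SKU, Vendor, Weight} — all of the relation — so {BinID, PalletID} is a candidate key.
{PalletID, PickerID}⁺ = {Aisle, BinID, ExpiryDate, PalletID, PickerID, SKU, Vendor, Weight} — all of the relation — so {PalletID, PickerID} is a candidate key.
These are minimal and exhaustive — every other superkey contains one of them.

{BinID, PalletID}, {PalletID, PickerID}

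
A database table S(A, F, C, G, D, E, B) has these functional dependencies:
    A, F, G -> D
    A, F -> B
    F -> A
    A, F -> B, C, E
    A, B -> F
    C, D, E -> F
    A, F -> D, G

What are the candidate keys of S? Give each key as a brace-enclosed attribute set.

{A, B}, {C, D, E}, {F}

{F}⁺ = {A, B, C, D, E, F, G} — all of the relation — so {F} is a candidate key.
{A, B}⁺ = {A, B, C, D, E, F, G} — all of the relation — so {A, B} is a candidate key.
{C, D, E}⁺ = {A, B, C, D, E, F, G} — all of the relation — so {C, D, E} is a candidate key.
These are minimal and exhaustive — every other superkey contains one of them.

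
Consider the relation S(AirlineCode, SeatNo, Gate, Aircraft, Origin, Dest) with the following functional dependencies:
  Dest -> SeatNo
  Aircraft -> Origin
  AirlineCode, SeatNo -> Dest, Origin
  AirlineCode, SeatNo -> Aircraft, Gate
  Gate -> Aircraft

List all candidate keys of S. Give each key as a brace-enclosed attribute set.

Attributes never on any right-hand side: {AirlineCode} — every candidate key must contain it.
{AirlineCode, Dest} is a candidate key since {AirlineCode, Dest}⁺ = {Aircraft, AirlineCode, Dest, Gate, Origin, SeatNo} covers every attribute.
{AirlineCode, SeatNo} is a candidate key since {AirlineCode, SeatNo}⁺ = {Aircraft, AirlineCode, Dest, Gate, Origin, SeatNo} covers every attribute.
No proper subset of any of these is a key, and no other minimal superkey exists.

{AirlineCode, Dest}, {AirlineCode, SeatNo}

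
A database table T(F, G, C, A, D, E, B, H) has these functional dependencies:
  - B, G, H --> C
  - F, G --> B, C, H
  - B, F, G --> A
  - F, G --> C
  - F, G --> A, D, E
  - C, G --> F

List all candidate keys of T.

{G} never appears on the right of any FD, so every key must include it.
{C, G}⁺ = {A, B, C, D, E, F, G, H} — all of the relation — so {C, G} is a candidate key.
{F, G}⁺ = {A, B, C, D, E, F, G, H} — all of the relation — so {F, G} is a candidate key.
{B, G, H}⁺ = {A, B, C, D, E, F, G, H} — all of the relation — so {B, G, H} is a candidate key.
Any other superkey properly contains one of these, so there are no further candidate keys.

{B, G, H}, {C, G}, {F, G}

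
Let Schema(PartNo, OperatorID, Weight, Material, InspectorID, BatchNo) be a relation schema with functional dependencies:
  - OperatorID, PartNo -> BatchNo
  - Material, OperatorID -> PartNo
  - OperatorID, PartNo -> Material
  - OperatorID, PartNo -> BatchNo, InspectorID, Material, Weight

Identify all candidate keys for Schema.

{Material, OperatorID}, {OperatorID, PartNo}

Attributes never on any right-hand side: {OperatorID} — every candidate key must contain it.
{Material, OperatorID} is a candidate key since {Material, OperatorID}⁺ = {BatchNo, InspectorID, Material, OperatorID, PartNo, Weight} covers every attribute.
{OperatorID, PartNo} is a candidate key since {OperatorID, PartNo}⁺ = {BatchNo, InspectorID, Material, OperatorID, PartNo, Weight} covers every attribute.
No proper subset of any of these is a key, and no other minimal superkey exists.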